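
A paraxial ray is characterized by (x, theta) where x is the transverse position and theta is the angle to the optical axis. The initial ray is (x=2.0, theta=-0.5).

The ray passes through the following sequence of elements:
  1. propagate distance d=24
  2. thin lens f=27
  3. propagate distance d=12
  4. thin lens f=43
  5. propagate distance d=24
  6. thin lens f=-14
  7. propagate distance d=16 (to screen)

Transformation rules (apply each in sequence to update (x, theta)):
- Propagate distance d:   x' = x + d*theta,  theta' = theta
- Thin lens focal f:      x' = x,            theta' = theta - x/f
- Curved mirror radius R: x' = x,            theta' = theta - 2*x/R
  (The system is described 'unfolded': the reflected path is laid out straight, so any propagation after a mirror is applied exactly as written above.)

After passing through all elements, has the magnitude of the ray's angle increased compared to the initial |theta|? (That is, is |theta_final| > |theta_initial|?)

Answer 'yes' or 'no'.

Initial: x=2.0000 theta=-0.5000
After 1 (propagate distance d=24): x=-10.0000 theta=-0.5000
After 2 (thin lens f=27): x=-10.0000 theta=-7/54 (≈-0.1296)
After 3 (propagate distance d=12): x=-104/9 (≈-11.5556) theta=-7/54 (≈-0.1296)
After 4 (thin lens f=43): x=-104/9 (≈-11.5556) theta=323/2322 (≈0.1391)
After 5 (propagate distance d=24): x=-1060/129 (≈-8.2171) theta=323/2322 (≈0.1391)
After 6 (thin lens f=-14): x=-1060/129 (≈-8.2171) theta=-7279/16254 (≈-0.4478)
After 7 (propagate distance d=16 (to screen)): x=-125012/8127 (≈-15.3823) theta=-7279/16254 (≈-0.4478)
|theta_initial|=0.5000 |theta_final|=7279/16254 (≈0.4478) -> not increased

Answer: no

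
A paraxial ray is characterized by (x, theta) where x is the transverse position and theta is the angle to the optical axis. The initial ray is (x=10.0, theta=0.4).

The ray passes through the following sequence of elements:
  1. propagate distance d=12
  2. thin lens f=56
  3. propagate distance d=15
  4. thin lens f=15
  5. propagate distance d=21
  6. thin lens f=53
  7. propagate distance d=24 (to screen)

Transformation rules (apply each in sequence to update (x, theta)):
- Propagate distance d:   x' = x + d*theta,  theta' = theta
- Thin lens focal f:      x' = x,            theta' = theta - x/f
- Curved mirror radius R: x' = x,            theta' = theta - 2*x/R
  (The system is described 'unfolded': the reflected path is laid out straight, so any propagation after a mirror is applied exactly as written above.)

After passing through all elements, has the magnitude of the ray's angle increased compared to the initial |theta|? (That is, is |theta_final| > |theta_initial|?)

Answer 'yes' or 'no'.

Answer: yes

Derivation:
Initial: x=10.0000 theta=0.4000
After 1 (propagate distance d=12): x=14.8000 theta=0.4000
After 2 (thin lens f=56): x=14.8000 theta=19/140 (≈0.1357)
After 3 (propagate distance d=15): x=2357/140 (≈16.8357) theta=19/140 (≈0.1357)
After 4 (thin lens f=15): x=2357/140 (≈16.8357) theta=-74/75 (≈-0.9867)
After 5 (propagate distance d=21): x=-2719/700 (≈-3.8843) theta=-74/75 (≈-0.9867)
After 6 (thin lens f=53): x=-2719/700 (≈-3.8843) theta=-101659/111300 (≈-0.9134)
After 7 (propagate distance d=24 (to screen)): x=-957379/37100 (≈-25.8054) theta=-101659/111300 (≈-0.9134)
|theta_initial|=0.4000 |theta_final|=101659/111300 (≈0.9134) -> increased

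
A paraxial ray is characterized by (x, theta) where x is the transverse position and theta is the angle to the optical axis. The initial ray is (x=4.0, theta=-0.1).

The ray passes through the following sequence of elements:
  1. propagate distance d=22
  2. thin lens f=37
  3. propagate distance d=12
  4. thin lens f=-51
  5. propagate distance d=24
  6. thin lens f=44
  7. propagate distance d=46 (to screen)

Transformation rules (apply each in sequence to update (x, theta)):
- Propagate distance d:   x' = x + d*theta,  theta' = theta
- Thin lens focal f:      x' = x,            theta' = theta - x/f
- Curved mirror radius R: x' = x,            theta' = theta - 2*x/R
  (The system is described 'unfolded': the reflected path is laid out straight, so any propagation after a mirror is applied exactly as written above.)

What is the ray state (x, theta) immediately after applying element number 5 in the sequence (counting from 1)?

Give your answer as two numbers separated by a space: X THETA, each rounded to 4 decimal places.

Initial: x=4.0000 theta=-0.1000
After 1 (propagate distance d=22): x=1.8000 theta=-0.1000
After 2 (thin lens f=37): x=1.8000 theta=-11/74 (≈-0.1486)
After 3 (propagate distance d=12): x=3/185 (≈0.0162) theta=-11/74 (≈-0.1486)
After 4 (thin lens f=-51): x=3/185 (≈0.0162) theta=-933/6290 (≈-0.1483)
After 5 (propagate distance d=24): x=-2229/629 (≈-3.5437) theta=-933/6290 (≈-0.1483)
Rounded to 4 decimal places: x = -3.5437, theta = -0.1483

Answer: -3.5437 -0.1483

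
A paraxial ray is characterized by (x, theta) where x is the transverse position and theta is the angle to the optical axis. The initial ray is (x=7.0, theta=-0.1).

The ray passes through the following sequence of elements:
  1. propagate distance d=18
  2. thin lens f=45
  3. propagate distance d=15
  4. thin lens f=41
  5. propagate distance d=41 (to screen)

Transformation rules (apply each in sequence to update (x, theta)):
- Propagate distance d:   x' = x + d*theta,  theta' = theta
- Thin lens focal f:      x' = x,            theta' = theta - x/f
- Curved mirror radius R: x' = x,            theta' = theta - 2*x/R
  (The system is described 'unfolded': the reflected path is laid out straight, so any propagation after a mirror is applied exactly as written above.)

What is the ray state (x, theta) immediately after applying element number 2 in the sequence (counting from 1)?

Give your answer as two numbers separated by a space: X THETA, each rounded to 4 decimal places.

Answer: 5.2000 -0.2156

Derivation:
Initial: x=7.0000 theta=-0.1000
After 1 (propagate distance d=18): x=5.2000 theta=-0.1000
After 2 (thin lens f=45): x=5.2000 theta=-97/450 (≈-0.2156)
Rounded to 4 decimal places: x = 5.2000, theta = -0.2156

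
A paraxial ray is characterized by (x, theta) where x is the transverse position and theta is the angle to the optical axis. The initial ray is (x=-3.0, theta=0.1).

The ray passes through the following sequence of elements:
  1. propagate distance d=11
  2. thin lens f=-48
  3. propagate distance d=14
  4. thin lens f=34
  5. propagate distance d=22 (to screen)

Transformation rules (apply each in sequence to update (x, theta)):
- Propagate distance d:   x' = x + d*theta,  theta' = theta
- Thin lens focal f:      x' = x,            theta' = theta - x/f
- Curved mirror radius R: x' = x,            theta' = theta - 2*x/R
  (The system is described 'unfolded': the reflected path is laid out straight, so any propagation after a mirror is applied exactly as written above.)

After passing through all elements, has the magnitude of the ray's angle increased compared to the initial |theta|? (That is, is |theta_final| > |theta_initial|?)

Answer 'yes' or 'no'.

Initial: x=-3.0000 theta=0.1000
After 1 (propagate distance d=11): x=-1.9000 theta=0.1000
After 2 (thin lens f=-48): x=-1.9000 theta=29/480 (≈0.0604)
After 3 (propagate distance d=14): x=-253/240 (≈-1.0542) theta=29/480 (≈0.0604)
After 4 (thin lens f=34): x=-253/240 (≈-1.0542) theta=373/4080 (≈0.0914)
After 5 (propagate distance d=22 (to screen)): x=781/816 (≈0.9571) theta=373/4080 (≈0.0914)
|theta_initial|=0.1000 |theta_final|=373/4080 (≈0.0914) -> not increased

Answer: no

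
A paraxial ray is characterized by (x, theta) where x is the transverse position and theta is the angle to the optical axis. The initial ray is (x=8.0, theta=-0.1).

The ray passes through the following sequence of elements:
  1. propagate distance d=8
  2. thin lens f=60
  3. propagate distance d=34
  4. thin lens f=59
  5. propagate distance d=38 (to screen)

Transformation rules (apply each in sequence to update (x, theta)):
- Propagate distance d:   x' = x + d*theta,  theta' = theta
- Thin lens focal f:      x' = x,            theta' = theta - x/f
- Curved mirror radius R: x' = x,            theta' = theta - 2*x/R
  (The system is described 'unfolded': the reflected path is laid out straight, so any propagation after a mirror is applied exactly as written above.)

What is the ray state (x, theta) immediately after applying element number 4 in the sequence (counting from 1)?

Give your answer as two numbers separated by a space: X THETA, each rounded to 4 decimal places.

Initial: x=8.0000 theta=-0.1000
After 1 (propagate distance d=8): x=7.2000 theta=-0.1000
After 2 (thin lens f=60): x=7.2000 theta=-0.2200
After 3 (propagate distance d=34): x=-0.2800 theta=-0.2200
After 4 (thin lens f=59): x=-0.2800 theta=-127/590 (≈-0.2153)
Rounded to 4 decimal places: x = -0.2800, theta = -0.2153

Answer: -0.2800 -0.2153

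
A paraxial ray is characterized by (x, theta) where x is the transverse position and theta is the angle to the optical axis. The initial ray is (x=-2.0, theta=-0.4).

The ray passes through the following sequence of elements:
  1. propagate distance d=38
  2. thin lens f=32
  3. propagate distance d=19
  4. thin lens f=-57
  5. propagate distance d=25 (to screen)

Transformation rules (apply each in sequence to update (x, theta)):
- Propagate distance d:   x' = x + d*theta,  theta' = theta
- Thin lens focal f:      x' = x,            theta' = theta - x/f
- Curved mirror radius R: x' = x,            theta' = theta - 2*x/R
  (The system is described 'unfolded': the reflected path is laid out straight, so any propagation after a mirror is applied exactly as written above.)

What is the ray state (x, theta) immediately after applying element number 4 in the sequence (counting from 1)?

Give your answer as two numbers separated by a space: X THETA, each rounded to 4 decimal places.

Initial: x=-2.0000 theta=-0.4000
After 1 (propagate distance d=38): x=-17.2000 theta=-0.4000
After 2 (thin lens f=32): x=-17.2000 theta=0.1375
After 3 (propagate distance d=19): x=-14.5875 theta=0.1375
After 4 (thin lens f=-57): x=-14.5875 theta=-9/76 (≈-0.1184)
Rounded to 4 decimal places: x = -14.5875, theta = -0.1184

Answer: -14.5875 -0.1184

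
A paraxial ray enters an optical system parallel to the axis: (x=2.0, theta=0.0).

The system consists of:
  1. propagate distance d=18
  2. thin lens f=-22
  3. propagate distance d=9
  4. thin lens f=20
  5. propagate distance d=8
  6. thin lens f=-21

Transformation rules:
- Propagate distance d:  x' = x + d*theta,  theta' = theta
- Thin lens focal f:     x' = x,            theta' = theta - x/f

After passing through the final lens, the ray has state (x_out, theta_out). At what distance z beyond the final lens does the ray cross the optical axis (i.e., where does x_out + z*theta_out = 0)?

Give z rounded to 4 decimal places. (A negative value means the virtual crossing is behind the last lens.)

Answer: -37.1163

Derivation:
Initial: x=2.0000 theta=0.0000
After 1 (propagate distance d=18): x=2.0000 theta=0.0000
After 2 (thin lens f=-22): x=2.0000 theta=1/11 (≈0.0909)
After 3 (propagate distance d=9): x=31/11 (≈2.8182) theta=1/11 (≈0.0909)
After 4 (thin lens f=20): x=31/11 (≈2.8182) theta=-0.0500
After 5 (propagate distance d=8): x=133/55 (≈2.4182) theta=-0.0500
After 6 (thin lens f=-21): x=133/55 (≈2.4182) theta=43/660 (≈0.0652)
z_focus = -x_out/theta_out = -(133/55)/(43/660) = -1596/43 ≈ -37.1163
Rounded to 4 decimal places: z = -37.1163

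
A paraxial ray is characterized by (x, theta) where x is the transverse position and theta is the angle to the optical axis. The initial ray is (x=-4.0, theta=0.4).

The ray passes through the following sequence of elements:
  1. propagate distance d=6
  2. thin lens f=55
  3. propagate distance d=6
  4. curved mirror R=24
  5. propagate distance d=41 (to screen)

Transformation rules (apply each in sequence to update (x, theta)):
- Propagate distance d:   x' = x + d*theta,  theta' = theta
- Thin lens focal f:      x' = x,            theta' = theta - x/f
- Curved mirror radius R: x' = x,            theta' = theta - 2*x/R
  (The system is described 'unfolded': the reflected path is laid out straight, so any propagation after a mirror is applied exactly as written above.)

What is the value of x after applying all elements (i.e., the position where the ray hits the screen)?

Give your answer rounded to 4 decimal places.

Initial: x=-4.0000 theta=0.4000
After 1 (propagate distance d=6): x=-1.6000 theta=0.4000
After 2 (thin lens f=55): x=-1.6000 theta=118/275 (≈0.4291)
After 3 (propagate distance d=6): x=268/275 (≈0.9745) theta=118/275 (≈0.4291)
After 4 (curved mirror R=24): x=268/275 (≈0.9745) theta=287/825 (≈0.3479)
After 5 (propagate distance d=41 (to screen)): x=12571/825 (≈15.2376) theta=287/825 (≈0.3479)
Rounded to 4 decimal places: x = 15.2376

Answer: 15.2376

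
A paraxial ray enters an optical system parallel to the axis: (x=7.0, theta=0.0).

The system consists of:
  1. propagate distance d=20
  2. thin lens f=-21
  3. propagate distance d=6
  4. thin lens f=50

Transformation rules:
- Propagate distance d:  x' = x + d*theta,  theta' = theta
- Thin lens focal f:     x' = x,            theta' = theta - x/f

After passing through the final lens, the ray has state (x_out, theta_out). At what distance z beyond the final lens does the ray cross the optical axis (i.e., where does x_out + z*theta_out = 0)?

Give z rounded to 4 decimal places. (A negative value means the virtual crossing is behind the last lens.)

Initial: x=7.0000 theta=0.0000
After 1 (propagate distance d=20): x=7.0000 theta=0.0000
After 2 (thin lens f=-21): x=7.0000 theta=1/3 (≈0.3333)
After 3 (propagate distance d=6): x=9.0000 theta=1/3 (≈0.3333)
After 4 (thin lens f=50): x=9.0000 theta=23/150 (≈0.1533)
z_focus = -x_out/theta_out = -(9.0000)/(23/150) = -1350/23 ≈ -58.6957
Rounded to 4 decimal places: z = -58.6957

Answer: -58.6957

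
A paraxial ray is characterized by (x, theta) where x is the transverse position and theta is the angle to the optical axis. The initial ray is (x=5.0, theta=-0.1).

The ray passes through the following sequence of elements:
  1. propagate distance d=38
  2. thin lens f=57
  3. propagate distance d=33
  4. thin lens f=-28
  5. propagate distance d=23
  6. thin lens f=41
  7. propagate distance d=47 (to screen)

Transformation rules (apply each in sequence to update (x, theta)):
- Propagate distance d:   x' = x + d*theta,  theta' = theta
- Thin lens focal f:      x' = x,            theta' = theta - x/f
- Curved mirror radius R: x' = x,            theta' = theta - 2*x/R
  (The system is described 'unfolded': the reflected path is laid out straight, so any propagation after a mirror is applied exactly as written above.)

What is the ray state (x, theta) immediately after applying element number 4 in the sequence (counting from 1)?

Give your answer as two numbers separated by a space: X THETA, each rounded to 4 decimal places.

Initial: x=5.0000 theta=-0.1000
After 1 (propagate distance d=38): x=1.2000 theta=-0.1000
After 2 (thin lens f=57): x=1.2000 theta=-23/190 (≈-0.1211)
After 3 (propagate distance d=33): x=-531/190 (≈-2.7947) theta=-23/190 (≈-0.1211)
After 4 (thin lens f=-28): x=-531/190 (≈-2.7947) theta=-235/1064 (≈-0.2209)
Rounded to 4 decimal places: x = -2.7947, theta = -0.2209

Answer: -2.7947 -0.2209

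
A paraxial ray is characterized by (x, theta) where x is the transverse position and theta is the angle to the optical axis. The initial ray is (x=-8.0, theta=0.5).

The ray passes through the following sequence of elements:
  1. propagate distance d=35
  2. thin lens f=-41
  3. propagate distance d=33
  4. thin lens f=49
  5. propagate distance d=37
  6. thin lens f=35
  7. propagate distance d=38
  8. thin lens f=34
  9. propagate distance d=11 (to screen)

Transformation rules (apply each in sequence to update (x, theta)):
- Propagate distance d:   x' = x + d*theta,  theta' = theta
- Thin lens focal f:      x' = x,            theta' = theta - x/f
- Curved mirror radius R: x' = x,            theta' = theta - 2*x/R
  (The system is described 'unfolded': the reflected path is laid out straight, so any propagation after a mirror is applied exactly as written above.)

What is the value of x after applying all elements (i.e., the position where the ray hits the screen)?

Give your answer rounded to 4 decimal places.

Initial: x=-8.0000 theta=0.5000
After 1 (propagate distance d=35): x=9.5000 theta=0.5000
After 2 (thin lens f=-41): x=9.5000 theta=30/41 (≈0.7317)
After 3 (propagate distance d=33): x=2759/82 (≈33.6463) theta=30/41 (≈0.7317)
After 4 (thin lens f=49): x=2759/82 (≈33.6463) theta=181/4018 (≈0.0450)
After 5 (propagate distance d=37): x=70944/2009 (≈35.3131) theta=181/4018 (≈0.0450)
After 6 (thin lens f=35): x=70944/2009 (≈35.3131) theta=-135553/140630 (≈-0.9639)
After 7 (propagate distance d=38): x=-92467/70315 (≈-1.3150) theta=-135553/140630 (≈-0.9639)
After 8 (thin lens f=34): x=-92467/70315 (≈-1.3150) theta=-1105967/1195355 (≈-0.9252)
After 9 (propagate distance d=11 (to screen)): x=-13737576/1195355 (≈-11.4925) theta=-1105967/1195355 (≈-0.9252)
Rounded to 4 decimal places: x = -11.4925

Answer: -11.4925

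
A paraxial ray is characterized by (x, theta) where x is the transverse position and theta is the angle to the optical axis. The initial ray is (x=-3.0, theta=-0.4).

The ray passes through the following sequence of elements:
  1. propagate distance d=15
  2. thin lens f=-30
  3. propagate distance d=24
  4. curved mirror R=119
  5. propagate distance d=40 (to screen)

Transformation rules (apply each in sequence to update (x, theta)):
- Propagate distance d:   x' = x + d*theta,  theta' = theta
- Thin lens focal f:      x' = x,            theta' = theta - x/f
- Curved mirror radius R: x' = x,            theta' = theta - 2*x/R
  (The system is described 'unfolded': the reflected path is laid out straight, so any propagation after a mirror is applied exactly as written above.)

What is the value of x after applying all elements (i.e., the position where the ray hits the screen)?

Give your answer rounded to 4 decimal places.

Initial: x=-3.0000 theta=-0.4000
After 1 (propagate distance d=15): x=-9.0000 theta=-0.4000
After 2 (thin lens f=-30): x=-9.0000 theta=-0.7000
After 3 (propagate distance d=24): x=-25.8000 theta=-0.7000
After 4 (curved mirror R=119): x=-25.8000 theta=-317/1190 (≈-0.2664)
After 5 (propagate distance d=40 (to screen)): x=-21691/595 (≈-36.4555) theta=-317/1190 (≈-0.2664)
Rounded to 4 decimal places: x = -36.4555

Answer: -36.4555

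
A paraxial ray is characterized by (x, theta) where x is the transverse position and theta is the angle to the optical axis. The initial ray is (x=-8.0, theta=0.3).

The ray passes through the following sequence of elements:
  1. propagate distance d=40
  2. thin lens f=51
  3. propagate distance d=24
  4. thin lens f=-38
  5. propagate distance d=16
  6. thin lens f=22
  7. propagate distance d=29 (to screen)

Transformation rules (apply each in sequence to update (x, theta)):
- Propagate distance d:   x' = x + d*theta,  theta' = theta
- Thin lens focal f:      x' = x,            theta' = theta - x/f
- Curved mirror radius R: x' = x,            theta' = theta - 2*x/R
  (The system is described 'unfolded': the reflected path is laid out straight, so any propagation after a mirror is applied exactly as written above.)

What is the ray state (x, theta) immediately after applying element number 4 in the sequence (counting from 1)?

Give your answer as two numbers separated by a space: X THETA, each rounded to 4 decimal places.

Initial: x=-8.0000 theta=0.3000
After 1 (propagate distance d=40): x=4.0000 theta=0.3000
After 2 (thin lens f=51): x=4.0000 theta=113/510 (≈0.2216)
After 3 (propagate distance d=24): x=792/85 (≈9.3176) theta=113/510 (≈0.2216)
After 4 (thin lens f=-38): x=792/85 (≈9.3176) theta=4523/9690 (≈0.4668)
Rounded to 4 decimal places: x = 9.3176, theta = 0.4668

Answer: 9.3176 0.4668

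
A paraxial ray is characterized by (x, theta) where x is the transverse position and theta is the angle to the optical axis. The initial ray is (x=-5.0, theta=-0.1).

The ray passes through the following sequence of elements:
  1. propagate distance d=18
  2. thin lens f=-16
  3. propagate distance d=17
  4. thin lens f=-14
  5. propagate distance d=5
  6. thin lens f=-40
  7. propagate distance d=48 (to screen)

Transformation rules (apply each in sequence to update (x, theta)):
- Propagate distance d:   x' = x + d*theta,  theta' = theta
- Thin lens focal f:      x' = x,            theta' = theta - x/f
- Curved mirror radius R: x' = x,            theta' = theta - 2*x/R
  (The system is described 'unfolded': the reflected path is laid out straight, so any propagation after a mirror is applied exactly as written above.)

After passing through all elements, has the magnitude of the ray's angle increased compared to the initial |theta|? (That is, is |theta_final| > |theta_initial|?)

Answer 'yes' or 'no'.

Answer: yes

Derivation:
Initial: x=-5.0000 theta=-0.1000
After 1 (propagate distance d=18): x=-6.8000 theta=-0.1000
After 2 (thin lens f=-16): x=-6.8000 theta=-0.5250
After 3 (propagate distance d=17): x=-15.7250 theta=-0.5250
After 4 (thin lens f=-14): x=-15.7250 theta=-923/560 (≈-1.6482)
After 5 (propagate distance d=5): x=-13421/560 (≈-23.9661) theta=-923/560 (≈-1.6482)
After 6 (thin lens f=-40): x=-13421/560 (≈-23.9661) theta=-50341/22400 (≈-2.2474)
After 7 (propagate distance d=48 (to screen)): x=-369151/2800 (≈-131.8396) theta=-50341/22400 (≈-2.2474)
|theta_initial|=0.1000 |theta_final|=50341/22400 (≈2.2474) -> increased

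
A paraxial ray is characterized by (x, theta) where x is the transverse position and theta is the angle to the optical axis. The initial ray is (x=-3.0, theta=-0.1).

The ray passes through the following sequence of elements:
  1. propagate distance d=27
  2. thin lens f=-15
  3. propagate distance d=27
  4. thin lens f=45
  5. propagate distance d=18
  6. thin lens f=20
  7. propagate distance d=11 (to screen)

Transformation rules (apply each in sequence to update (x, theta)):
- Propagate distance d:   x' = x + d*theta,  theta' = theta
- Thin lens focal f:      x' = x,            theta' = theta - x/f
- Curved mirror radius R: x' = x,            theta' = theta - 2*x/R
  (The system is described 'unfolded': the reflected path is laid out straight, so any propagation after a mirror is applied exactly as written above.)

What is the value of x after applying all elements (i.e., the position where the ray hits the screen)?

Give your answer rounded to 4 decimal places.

Answer: -9.6449

Derivation:
Initial: x=-3.0000 theta=-0.1000
After 1 (propagate distance d=27): x=-5.7000 theta=-0.1000
After 2 (thin lens f=-15): x=-5.7000 theta=-0.4800
After 3 (propagate distance d=27): x=-18.6600 theta=-0.4800
After 4 (thin lens f=45): x=-18.6600 theta=-49/750 (≈-0.0653)
After 5 (propagate distance d=18): x=-19.8360 theta=-49/750 (≈-0.0653)
After 6 (thin lens f=20): x=-19.8360 theta=13897/15000 (≈0.9265)
After 7 (propagate distance d=11 (to screen)): x=-144673/15000 (≈-9.6449) theta=13897/15000 (≈0.9265)
Rounded to 4 decimal places: x = -9.6449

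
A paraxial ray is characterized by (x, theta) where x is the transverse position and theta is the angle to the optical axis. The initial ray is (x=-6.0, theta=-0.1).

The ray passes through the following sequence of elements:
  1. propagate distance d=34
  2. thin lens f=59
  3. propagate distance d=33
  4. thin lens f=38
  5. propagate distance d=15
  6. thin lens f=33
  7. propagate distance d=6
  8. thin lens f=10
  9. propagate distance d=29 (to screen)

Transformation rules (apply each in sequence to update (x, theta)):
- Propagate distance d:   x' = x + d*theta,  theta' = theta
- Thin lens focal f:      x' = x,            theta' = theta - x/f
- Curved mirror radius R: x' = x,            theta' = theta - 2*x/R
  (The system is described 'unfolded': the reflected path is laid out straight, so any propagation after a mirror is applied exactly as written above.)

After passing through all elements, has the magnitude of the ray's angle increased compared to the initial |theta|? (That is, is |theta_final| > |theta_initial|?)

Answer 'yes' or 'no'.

Initial: x=-6.0000 theta=-0.1000
After 1 (propagate distance d=34): x=-9.4000 theta=-0.1000
After 2 (thin lens f=59): x=-9.4000 theta=7/118 (≈0.0593)
After 3 (propagate distance d=33): x=-4391/590 (≈-7.4424) theta=7/118 (≈0.0593)
After 4 (thin lens f=38): x=-4391/590 (≈-7.4424) theta=5721/22420 (≈0.2552)
After 5 (propagate distance d=15): x=-81043/22420 (≈-3.6148) theta=5721/22420 (≈0.2552)
After 6 (thin lens f=33): x=-81043/22420 (≈-3.6148) theta=67459/184965 (≈0.3647)
After 7 (propagate distance d=6): x=-351801/246620 (≈-1.4265) theta=67459/184965 (≈0.3647)
After 8 (thin lens f=10): x=-351801/246620 (≈-1.4265) theta=3753763/7398600 (≈0.5074)
After 9 (propagate distance d=29 (to screen)): x=8936827/672600 (≈13.2870) theta=3753763/7398600 (≈0.5074)
|theta_initial|=0.1000 |theta_final|=3753763/7398600 (≈0.5074) -> increased

Answer: yes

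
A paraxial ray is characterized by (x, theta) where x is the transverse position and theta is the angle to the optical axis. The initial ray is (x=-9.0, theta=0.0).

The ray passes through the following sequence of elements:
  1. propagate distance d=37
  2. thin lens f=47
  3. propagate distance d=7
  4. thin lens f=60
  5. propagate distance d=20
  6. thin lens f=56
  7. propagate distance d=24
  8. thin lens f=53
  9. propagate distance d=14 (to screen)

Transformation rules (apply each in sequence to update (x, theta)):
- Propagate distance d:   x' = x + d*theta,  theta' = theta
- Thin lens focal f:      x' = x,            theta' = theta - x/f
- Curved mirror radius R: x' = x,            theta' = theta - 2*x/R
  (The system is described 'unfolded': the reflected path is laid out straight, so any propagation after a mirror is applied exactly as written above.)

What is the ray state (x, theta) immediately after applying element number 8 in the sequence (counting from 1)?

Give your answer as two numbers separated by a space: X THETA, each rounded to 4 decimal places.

Answer: 6.9301 0.2112

Derivation:
Initial: x=-9.0000 theta=0.0000
After 1 (propagate distance d=37): x=-9.0000 theta=0.0000
After 2 (thin lens f=47): x=-9.0000 theta=9/47 (≈0.1915)
After 3 (propagate distance d=7): x=-360/47 (≈-7.6596) theta=9/47 (≈0.1915)
After 4 (thin lens f=60): x=-360/47 (≈-7.6596) theta=15/47 (≈0.3191)
After 5 (propagate distance d=20): x=-60/47 (≈-1.2766) theta=15/47 (≈0.3191)
After 6 (thin lens f=56): x=-60/47 (≈-1.2766) theta=225/658 (≈0.3419)
After 7 (propagate distance d=24): x=2280/329 (≈6.9301) theta=225/658 (≈0.3419)
After 8 (thin lens f=53): x=2280/329 (≈6.9301) theta=7365/34874 (≈0.2112)
Rounded to 4 decimal places: x = 6.9301, theta = 0.2112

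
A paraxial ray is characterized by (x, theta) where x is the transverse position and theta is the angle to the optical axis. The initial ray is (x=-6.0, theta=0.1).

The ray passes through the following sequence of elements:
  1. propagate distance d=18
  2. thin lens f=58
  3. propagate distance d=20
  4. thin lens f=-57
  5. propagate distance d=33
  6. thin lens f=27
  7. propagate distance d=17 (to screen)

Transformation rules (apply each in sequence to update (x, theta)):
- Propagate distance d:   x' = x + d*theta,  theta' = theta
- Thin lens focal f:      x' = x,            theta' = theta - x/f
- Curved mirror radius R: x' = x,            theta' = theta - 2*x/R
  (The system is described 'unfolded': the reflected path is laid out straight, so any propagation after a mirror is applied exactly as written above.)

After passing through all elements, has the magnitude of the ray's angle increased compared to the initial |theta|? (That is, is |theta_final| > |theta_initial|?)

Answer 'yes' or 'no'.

Answer: no

Derivation:
Initial: x=-6.0000 theta=0.1000
After 1 (propagate distance d=18): x=-4.2000 theta=0.1000
After 2 (thin lens f=58): x=-4.2000 theta=5/29 (≈0.1724)
After 3 (propagate distance d=20): x=-109/145 (≈-0.7517) theta=5/29 (≈0.1724)
After 4 (thin lens f=-57): x=-109/145 (≈-0.7517) theta=1316/8265 (≈0.1592)
After 5 (propagate distance d=33): x=2481/551 (≈4.5027) theta=1316/8265 (≈0.1592)
After 6 (thin lens f=27): x=2481/551 (≈4.5027) theta=-187/24795 (≈-0.0075)
After 7 (propagate distance d=17 (to screen)): x=108466/24795 (≈4.3745) theta=-187/24795 (≈-0.0075)
|theta_initial|=0.1000 |theta_final|=187/24795 (≈0.0075) -> not increased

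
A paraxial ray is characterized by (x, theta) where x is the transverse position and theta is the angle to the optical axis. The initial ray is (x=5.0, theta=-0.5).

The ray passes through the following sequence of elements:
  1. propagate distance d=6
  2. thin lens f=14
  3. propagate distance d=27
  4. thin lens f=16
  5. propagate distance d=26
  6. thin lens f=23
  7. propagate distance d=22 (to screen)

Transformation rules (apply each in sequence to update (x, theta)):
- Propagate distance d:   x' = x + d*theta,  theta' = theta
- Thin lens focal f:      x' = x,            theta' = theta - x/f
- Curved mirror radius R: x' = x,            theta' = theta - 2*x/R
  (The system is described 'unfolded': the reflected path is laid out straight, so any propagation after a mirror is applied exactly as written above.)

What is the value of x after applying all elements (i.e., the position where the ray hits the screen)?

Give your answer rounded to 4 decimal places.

Initial: x=5.0000 theta=-0.5000
After 1 (propagate distance d=6): x=2.0000 theta=-0.5000
After 2 (thin lens f=14): x=2.0000 theta=-9/14 (≈-0.6429)
After 3 (propagate distance d=27): x=-215/14 (≈-15.3571) theta=-9/14 (≈-0.6429)
After 4 (thin lens f=16): x=-215/14 (≈-15.3571) theta=71/224 (≈0.3170)
After 5 (propagate distance d=26): x=-797/112 (≈-7.1161) theta=71/224 (≈0.3170)
After 6 (thin lens f=23): x=-797/112 (≈-7.1161) theta=461/736 (≈0.6264)
After 7 (propagate distance d=22 (to screen)): x=8583/1288 (≈6.6638) theta=461/736 (≈0.6264)
Rounded to 4 decimal places: x = 6.6638

Answer: 6.6638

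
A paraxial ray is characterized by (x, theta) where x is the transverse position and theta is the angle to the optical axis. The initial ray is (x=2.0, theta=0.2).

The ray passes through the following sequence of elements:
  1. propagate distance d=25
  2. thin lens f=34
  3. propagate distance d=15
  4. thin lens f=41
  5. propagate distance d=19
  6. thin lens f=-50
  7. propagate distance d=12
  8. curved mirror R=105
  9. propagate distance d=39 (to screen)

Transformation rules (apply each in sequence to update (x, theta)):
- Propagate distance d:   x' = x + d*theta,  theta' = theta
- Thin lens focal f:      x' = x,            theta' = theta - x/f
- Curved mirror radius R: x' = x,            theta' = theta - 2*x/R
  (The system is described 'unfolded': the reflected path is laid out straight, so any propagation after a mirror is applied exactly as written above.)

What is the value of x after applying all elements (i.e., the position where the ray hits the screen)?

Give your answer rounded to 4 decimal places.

Initial: x=2.0000 theta=0.2000
After 1 (propagate distance d=25): x=7.0000 theta=0.2000
After 2 (thin lens f=34): x=7.0000 theta=-1/170 (≈-0.0059)
After 3 (propagate distance d=15): x=235/34 (≈6.9118) theta=-1/170 (≈-0.0059)
After 4 (thin lens f=41): x=235/34 (≈6.9118) theta=-608/3485 (≈-0.1745)
After 5 (propagate distance d=19): x=25071/6970 (≈3.5970) theta=-608/3485 (≈-0.1745)
After 6 (thin lens f=-50): x=25071/6970 (≈3.5970) theta=-35729/348500 (≈-0.1025)
After 7 (propagate distance d=12): x=412401/174250 (≈2.3667) theta=-35729/348500 (≈-0.1025)
After 8 (curved mirror R=105): x=412401/174250 (≈2.3667) theta=-1800383/12197500 (≈-0.1476)
After 9 (propagate distance d=39 (to screen)): x=-41346867/12197500 (≈-3.3898) theta=-1800383/12197500 (≈-0.1476)
Rounded to 4 decimal places: x = -3.3898

Answer: -3.3898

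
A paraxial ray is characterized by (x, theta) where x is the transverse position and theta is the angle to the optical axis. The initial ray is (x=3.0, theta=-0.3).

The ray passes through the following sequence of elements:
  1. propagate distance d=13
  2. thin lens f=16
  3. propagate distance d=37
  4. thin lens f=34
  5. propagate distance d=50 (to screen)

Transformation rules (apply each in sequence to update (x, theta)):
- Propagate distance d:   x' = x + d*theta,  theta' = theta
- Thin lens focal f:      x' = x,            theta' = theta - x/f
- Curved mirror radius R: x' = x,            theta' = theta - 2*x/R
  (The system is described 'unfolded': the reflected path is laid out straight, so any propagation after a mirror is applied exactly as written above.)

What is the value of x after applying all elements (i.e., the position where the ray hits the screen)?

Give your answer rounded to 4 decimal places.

Initial: x=3.0000 theta=-0.3000
After 1 (propagate distance d=13): x=-0.9000 theta=-0.3000
After 2 (thin lens f=16): x=-0.9000 theta=-39/160 (≈-0.2438)
After 3 (propagate distance d=37): x=-1587/160 (≈-9.9188) theta=-39/160 (≈-0.2438)
After 4 (thin lens f=34): x=-1587/160 (≈-9.9188) theta=261/5440 (≈0.0480)
After 5 (propagate distance d=50 (to screen)): x=-10227/1360 (≈-7.5199) theta=261/5440 (≈0.0480)
Rounded to 4 decimal places: x = -7.5199

Answer: -7.5199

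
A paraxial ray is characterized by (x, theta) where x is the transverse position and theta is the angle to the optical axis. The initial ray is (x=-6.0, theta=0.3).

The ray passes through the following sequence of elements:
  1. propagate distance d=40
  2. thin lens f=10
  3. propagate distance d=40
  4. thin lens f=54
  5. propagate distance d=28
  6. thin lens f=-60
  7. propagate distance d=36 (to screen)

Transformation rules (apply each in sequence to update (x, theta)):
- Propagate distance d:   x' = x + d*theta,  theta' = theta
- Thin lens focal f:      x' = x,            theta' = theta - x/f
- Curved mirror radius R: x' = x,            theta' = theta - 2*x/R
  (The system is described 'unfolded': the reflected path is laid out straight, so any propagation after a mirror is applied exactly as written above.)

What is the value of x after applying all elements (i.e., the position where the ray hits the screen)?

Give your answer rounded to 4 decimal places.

Answer: -24.8622

Derivation:
Initial: x=-6.0000 theta=0.3000
After 1 (propagate distance d=40): x=6.0000 theta=0.3000
After 2 (thin lens f=10): x=6.0000 theta=-0.3000
After 3 (propagate distance d=40): x=-6.0000 theta=-0.3000
After 4 (thin lens f=54): x=-6.0000 theta=-17/90 (≈-0.1889)
After 5 (propagate distance d=28): x=-508/45 (≈-11.2889) theta=-17/90 (≈-0.1889)
After 6 (thin lens f=-60): x=-508/45 (≈-11.2889) theta=-509/1350 (≈-0.3770)
After 7 (propagate distance d=36 (to screen)): x=-5594/225 (≈-24.8622) theta=-509/1350 (≈-0.3770)
Rounded to 4 decimal places: x = -24.8622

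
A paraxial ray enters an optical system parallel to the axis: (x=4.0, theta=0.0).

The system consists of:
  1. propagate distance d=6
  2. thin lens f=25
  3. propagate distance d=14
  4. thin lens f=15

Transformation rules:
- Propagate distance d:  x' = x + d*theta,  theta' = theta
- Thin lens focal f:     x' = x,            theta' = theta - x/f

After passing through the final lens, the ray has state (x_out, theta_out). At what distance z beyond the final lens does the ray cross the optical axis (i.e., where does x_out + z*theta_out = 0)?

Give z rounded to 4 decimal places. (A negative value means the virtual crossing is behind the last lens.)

Answer: 6.3462

Derivation:
Initial: x=4.0000 theta=0.0000
After 1 (propagate distance d=6): x=4.0000 theta=0.0000
After 2 (thin lens f=25): x=4.0000 theta=-0.1600
After 3 (propagate distance d=14): x=1.7600 theta=-0.1600
After 4 (thin lens f=15): x=1.7600 theta=-104/375 (≈-0.2773)
z_focus = -x_out/theta_out = -(1.7600)/(-104/375) = 165/26 ≈ 6.3462
Rounded to 4 decimal places: z = 6.3462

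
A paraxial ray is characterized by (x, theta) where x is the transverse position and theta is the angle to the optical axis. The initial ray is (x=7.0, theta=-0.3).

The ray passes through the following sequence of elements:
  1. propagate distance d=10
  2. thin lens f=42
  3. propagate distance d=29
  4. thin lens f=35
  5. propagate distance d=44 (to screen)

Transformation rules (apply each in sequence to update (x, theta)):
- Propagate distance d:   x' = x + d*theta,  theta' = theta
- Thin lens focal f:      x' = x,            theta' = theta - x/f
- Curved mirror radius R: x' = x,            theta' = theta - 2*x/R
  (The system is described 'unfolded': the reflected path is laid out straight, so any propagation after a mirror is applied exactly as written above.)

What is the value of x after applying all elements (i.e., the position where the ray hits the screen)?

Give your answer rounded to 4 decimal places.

Answer: -15.4717

Derivation:
Initial: x=7.0000 theta=-0.3000
After 1 (propagate distance d=10): x=4.0000 theta=-0.3000
After 2 (thin lens f=42): x=4.0000 theta=-83/210 (≈-0.3952)
After 3 (propagate distance d=29): x=-1567/210 (≈-7.4619) theta=-83/210 (≈-0.3952)
After 4 (thin lens f=35): x=-1567/210 (≈-7.4619) theta=-223/1225 (≈-0.1820)
After 5 (propagate distance d=44 (to screen)): x=-113717/7350 (≈-15.4717) theta=-223/1225 (≈-0.1820)
Rounded to 4 decimal places: x = -15.4717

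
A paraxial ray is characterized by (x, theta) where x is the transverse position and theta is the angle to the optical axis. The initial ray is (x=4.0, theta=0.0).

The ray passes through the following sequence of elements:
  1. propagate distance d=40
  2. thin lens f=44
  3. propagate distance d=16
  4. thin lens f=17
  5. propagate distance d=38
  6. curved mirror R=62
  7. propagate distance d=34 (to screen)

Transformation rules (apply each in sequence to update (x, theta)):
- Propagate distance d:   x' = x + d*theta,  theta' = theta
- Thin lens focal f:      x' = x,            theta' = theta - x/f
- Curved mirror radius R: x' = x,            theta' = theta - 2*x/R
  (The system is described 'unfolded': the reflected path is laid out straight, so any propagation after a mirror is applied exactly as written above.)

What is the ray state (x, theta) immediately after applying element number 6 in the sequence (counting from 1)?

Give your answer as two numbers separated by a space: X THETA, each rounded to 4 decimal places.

Initial: x=4.0000 theta=0.0000
After 1 (propagate distance d=40): x=4.0000 theta=0.0000
After 2 (thin lens f=44): x=4.0000 theta=-1/11 (≈-0.0909)
After 3 (propagate distance d=16): x=28/11 (≈2.5455) theta=-1/11 (≈-0.0909)
After 4 (thin lens f=17): x=28/11 (≈2.5455) theta=-45/187 (≈-0.2406)
After 5 (propagate distance d=38): x=-1234/187 (≈-6.5989) theta=-45/187 (≈-0.2406)
After 6 (curved mirror R=62): x=-1234/187 (≈-6.5989) theta=-161/5797 (≈-0.0278)
Rounded to 4 decimal places: x = -6.5989, theta = -0.0278

Answer: -6.5989 -0.0278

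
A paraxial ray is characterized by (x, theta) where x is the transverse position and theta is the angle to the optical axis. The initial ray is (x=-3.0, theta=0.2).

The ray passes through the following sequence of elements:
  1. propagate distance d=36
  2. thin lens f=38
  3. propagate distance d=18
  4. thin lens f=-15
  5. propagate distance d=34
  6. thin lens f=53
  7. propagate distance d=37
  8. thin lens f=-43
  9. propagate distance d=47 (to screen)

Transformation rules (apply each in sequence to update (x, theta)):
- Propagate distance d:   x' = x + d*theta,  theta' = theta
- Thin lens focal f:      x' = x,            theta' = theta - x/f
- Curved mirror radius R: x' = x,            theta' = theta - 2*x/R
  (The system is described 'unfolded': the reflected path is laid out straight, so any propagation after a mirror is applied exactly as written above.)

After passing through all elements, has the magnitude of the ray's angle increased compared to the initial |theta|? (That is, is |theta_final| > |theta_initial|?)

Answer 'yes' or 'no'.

Answer: yes

Derivation:
Initial: x=-3.0000 theta=0.2000
After 1 (propagate distance d=36): x=4.2000 theta=0.2000
After 2 (thin lens f=38): x=4.2000 theta=17/190 (≈0.0895)
After 3 (propagate distance d=18): x=552/95 (≈5.8105) theta=17/190 (≈0.0895)
After 4 (thin lens f=-15): x=552/95 (≈5.8105) theta=453/950 (≈0.4768)
After 5 (propagate distance d=34): x=10461/475 (≈22.0232) theta=453/950 (≈0.4768)
After 6 (thin lens f=53): x=10461/475 (≈22.0232) theta=3087/50350 (≈0.0613)
After 7 (propagate distance d=37): x=244617/10070 (≈24.2917) theta=3087/50350 (≈0.0613)
After 8 (thin lens f=-43): x=244617/10070 (≈24.2917) theta=677913/1082525 (≈0.6262)
After 9 (propagate distance d=47 (to screen)): x=116316477/2165050 (≈53.7246) theta=677913/1082525 (≈0.6262)
|theta_initial|=0.2000 |theta_final|=677913/1082525 (≈0.6262) -> increased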